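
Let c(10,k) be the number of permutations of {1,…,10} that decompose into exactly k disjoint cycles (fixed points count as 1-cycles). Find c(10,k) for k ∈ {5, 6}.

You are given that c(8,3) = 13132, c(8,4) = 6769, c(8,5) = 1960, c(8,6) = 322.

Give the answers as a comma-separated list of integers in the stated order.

269325, 63273

row 9: T[9][4]=8·6769+13132=67284  T[9][5]=8·1960+6769=22449  T[9][6]=8·322+1960=4536
row 10: T[10][5]=9·22449+67284=269325  T[10][6]=9·4536+22449=63273
Read c(10,5) = 269325, c(10,6) = 63273.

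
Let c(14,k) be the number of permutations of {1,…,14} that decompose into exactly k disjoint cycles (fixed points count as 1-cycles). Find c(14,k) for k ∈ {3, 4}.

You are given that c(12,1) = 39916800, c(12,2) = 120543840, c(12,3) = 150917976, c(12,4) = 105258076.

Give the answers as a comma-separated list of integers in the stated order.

i=13: T(13,2)=39916800+12·120543840=1486442880 | T(13,3)=120543840+12·150917976=1931559552 | T(13,4)=150917976+12·105258076=1414014888
i=14: T(14,3)=1486442880+13·1931559552=26596717056 | T(14,4)=1931559552+13·1414014888=20313753096
Read c(14,3) = 26596717056, c(14,4) = 20313753096.

26596717056, 20313753096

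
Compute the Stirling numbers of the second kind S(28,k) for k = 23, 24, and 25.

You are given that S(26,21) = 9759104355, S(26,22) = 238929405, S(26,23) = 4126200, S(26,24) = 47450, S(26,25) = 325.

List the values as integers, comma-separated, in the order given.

[27] T[27,22]:22*238929405+9759104355=15015551265 · T[27,23]:23*4126200+238929405=333832005 · T[27,24]:24*47450+4126200=5265000 · T[27,25]:25*325+47450=55575
[28] T[28,23]:23*333832005+15015551265=22693687380 · T[28,24]:24*5265000+333832005=460192005 · T[28,25]:25*55575+5265000=6654375
Read S(28,23) = 22693687380, S(28,24) = 460192005, S(28,25) = 6654375.

22693687380, 460192005, 6654375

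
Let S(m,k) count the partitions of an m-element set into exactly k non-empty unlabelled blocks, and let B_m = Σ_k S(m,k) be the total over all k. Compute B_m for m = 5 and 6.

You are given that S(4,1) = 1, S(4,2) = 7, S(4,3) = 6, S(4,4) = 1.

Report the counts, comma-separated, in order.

r5: T_5,1=1×1+0=1; T_5,2=2×7+1=15; T_5,3=3×6+7=25; T_5,4=4×1+6=10; T_5,5=5×0+1=1
r6: T_6,1=1×1+0=1; T_6,2=2×15+1=31; T_6,3=3×25+15=90; T_6,4=4×10+25=65; T_6,5=5×1+10=15; T_6,6=6×0+1=1
B_5 = ΣS(5,k) = 1+15+25+10+1 = 52
B_6 = ΣS(6,k) = 1+31+90+65+15+1 = 203

52, 203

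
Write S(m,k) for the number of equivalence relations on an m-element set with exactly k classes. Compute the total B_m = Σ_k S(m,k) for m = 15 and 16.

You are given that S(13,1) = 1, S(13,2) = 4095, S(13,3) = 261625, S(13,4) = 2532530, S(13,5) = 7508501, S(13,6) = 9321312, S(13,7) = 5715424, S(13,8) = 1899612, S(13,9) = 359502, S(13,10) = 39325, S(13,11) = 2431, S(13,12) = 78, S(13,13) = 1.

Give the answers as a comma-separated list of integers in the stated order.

1382958545, 10480142147

r14: T_14,1=1×1+0=1; T_14,2=2×4095+1=8191; T_14,3=3×261625+4095=788970; T_14,4=4×2532530+261625=10391745; T_14,5=5×7508501+2532530=40075035; T_14,6=6×9321312+7508501=63436373; T_14,7=7×5715424+9321312=49329280; T_14,8=8×1899612+5715424=20912320; T_14,9=9×359502+1899612=5135130; T_14,10=10×39325+359502=752752; T_14,11=11×2431+39325=66066; T_14,12=12×78+2431=3367; T_14,13=13×1+78=91; T_14,14=14×0+1=1
r15: T_15,1=1×1+0=1; T_15,2=2×8191+1=16383; T_15,3=3×788970+8191=2375101; T_15,4=4×10391745+788970=42355950; T_15,5=5×40075035+10391745=210766920; T_15,6=6×63436373+40075035=420693273; T_15,7=7×49329280+63436373=408741333; T_15,8=8×20912320+49329280=216627840; T_15,9=9×5135130+20912320=67128490; T_15,10=10×752752+5135130=12662650; T_15,11=11×66066+752752=1479478; T_15,12=12×3367+66066=106470; T_15,13=13×91+3367=4550; T_15,14=14×1+91=105; T_15,15=15×0+1=1
r16: T_16,1=1×1+0=1; T_16,2=2×16383+1=32767; T_16,3=3×2375101+16383=7141686; T_16,4=4×42355950+2375101=171798901; T_16,5=5×210766920+42355950=1096190550; T_16,6=6×420693273+210766920=2734926558; T_16,7=7×408741333+420693273=3281882604; T_16,8=8×216627840+408741333=2141764053; T_16,9=9×67128490+216627840=820784250; T_16,10=10×12662650+67128490=193754990; T_16,11=11×1479478+12662650=28936908; T_16,12=12×106470+1479478=2757118; T_16,13=13×4550+106470=165620; T_16,14=14×105+4550=6020; T_16,15=15×1+105=120; T_16,16=16×0+1=1
B_15 = ΣS(15,k) = 1+16383+2375101+42355950+210766920+420693273+408741333+216627840+67128490+12662650+1479478+106470+4550+105+1 = 1382958545
B_16 = ΣS(16,k) = 1+32767+7141686+171798901+1096190550+2734926558+3281882604+2141764053+820784250+193754990+28936908+2757118+165620+6020+120+1 = 10480142147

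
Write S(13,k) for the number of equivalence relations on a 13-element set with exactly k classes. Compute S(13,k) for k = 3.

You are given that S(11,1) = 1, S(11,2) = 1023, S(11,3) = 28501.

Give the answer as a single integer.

261625

i=12: T(12,2)=1+2·1023=2047 | T(12,3)=1023+3·28501=86526
i=13: T(13,3)=2047+3·86526=261625
Read S(13,3) = 261625.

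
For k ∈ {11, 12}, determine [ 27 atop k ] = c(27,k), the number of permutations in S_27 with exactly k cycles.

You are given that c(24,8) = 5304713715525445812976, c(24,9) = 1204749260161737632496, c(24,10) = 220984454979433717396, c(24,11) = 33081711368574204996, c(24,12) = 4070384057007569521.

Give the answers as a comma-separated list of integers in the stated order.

1025860474208872152587880, 143271701777645411127300

row 25: T[25][9]=24·1204749260161737632496+5304713715525445812976=34218695959407148992880  T[25][10]=24·220984454979433717396+1204749260161737632496=6508376179668146850000  T[25][11]=24·33081711368574204996+220984454979433717396=1014945527825214637300  T[25][12]=24·4070384057007569521+33081711368574204996=130770928736755873500
row 26: T[26][10]=25·6508376179668146850000+34218695959407148992880=196928100451110820242880  T[26][11]=25·1014945527825214637300+6508376179668146850000=31882014375298512782500  T[26][12]=25·130770928736755873500+1014945527825214637300=4284218746244111474800
row 27: T[27][11]=26·31882014375298512782500+196928100451110820242880=1025860474208872152587880  T[27][12]=26·4284218746244111474800+31882014375298512782500=143271701777645411127300
Read c(27,11) = 1025860474208872152587880, c(27,12) = 143271701777645411127300.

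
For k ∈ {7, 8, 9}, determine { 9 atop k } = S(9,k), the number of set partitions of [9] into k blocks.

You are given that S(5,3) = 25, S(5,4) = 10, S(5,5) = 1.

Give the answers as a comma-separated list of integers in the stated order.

@6  (6,4):10·4+25→65, (6,5):1·5+10→15, (6,6):0·6+1→1
@7  (7,5):15·5+65→140, (7,6):1·6+15→21, (7,7):0·7+1→1
@8  (8,6):21·6+140→266, (8,7):1·7+21→28, (8,8):0·8+1→1
@9  (9,7):28·7+266→462, (9,8):1·8+28→36, (9,9):0·9+1→1
Read S(9,7) = 462, S(9,8) = 36, S(9,9) = 1.

462, 36, 1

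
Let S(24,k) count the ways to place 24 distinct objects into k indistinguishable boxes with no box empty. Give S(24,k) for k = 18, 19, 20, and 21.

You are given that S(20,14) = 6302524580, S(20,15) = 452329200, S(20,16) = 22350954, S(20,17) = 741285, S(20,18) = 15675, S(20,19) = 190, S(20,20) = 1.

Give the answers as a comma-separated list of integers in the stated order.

92484925445, 3880739170, 116972779, 2454606

i=21: T(21,15)=6302524580+15·452329200=13087462580 | T(21,16)=452329200+16·22350954=809944464 | T(21,17)=22350954+17·741285=34952799 | T(21,18)=741285+18·15675=1023435 | T(21,19)=15675+19·190=19285 | T(21,20)=190+20·1=210 | T(21,21)=1+21·0=1
i=22: T(22,16)=13087462580+16·809944464=26046574004 | T(22,17)=809944464+17·34952799=1404142047 | T(22,18)=34952799+18·1023435=53374629 | T(22,19)=1023435+19·19285=1389850 | T(22,20)=19285+20·210=23485 | T(22,21)=210+21·1=231
i=23: T(23,17)=26046574004+17·1404142047=49916988803 | T(23,18)=1404142047+18·53374629=2364885369 | T(23,19)=53374629+19·1389850=79781779 | T(23,20)=1389850+20·23485=1859550 | T(23,21)=23485+21·231=28336
i=24: T(24,18)=49916988803+18·2364885369=92484925445 | T(24,19)=2364885369+19·79781779=3880739170 | T(24,20)=79781779+20·1859550=116972779 | T(24,21)=1859550+21·28336=2454606
Read S(24,18) = 92484925445, S(24,19) = 3880739170, S(24,20) = 116972779, S(24,21) = 2454606.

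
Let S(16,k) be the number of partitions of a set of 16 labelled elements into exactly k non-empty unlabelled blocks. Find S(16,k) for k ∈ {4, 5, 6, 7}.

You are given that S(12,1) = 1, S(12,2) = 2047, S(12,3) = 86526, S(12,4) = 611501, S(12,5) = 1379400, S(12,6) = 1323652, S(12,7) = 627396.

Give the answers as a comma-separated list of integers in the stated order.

171798901, 1096190550, 2734926558, 3281882604

i=13: T(13,1)=0+1·1=1 | T(13,2)=1+2·2047=4095 | T(13,3)=2047+3·86526=261625 | T(13,4)=86526+4·611501=2532530 | T(13,5)=611501+5·1379400=7508501 | T(13,6)=1379400+6·1323652=9321312 | T(13,7)=1323652+7·627396=5715424
i=14: T(14,2)=1+2·4095=8191 | T(14,3)=4095+3·261625=788970 | T(14,4)=261625+4·2532530=10391745 | T(14,5)=2532530+5·7508501=40075035 | T(14,6)=7508501+6·9321312=63436373 | T(14,7)=9321312+7·5715424=49329280
i=15: T(15,3)=8191+3·788970=2375101 | T(15,4)=788970+4·10391745=42355950 | T(15,5)=10391745+5·40075035=210766920 | T(15,6)=40075035+6·63436373=420693273 | T(15,7)=63436373+7·49329280=408741333
i=16: T(16,4)=2375101+4·42355950=171798901 | T(16,5)=42355950+5·210766920=1096190550 | T(16,6)=210766920+6·420693273=2734926558 | T(16,7)=420693273+7·408741333=3281882604
Read S(16,4) = 171798901, S(16,5) = 1096190550, S(16,6) = 2734926558, S(16,7) = 3281882604.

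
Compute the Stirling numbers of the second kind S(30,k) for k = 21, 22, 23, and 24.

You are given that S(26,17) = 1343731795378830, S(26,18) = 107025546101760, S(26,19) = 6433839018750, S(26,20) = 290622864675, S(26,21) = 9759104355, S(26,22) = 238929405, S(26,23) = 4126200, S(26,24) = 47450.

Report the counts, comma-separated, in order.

37058299246258290, 1848018090851790, 71823880393200, 2157580085700

i=27: T(27,18)=1343731795378830+18·107025546101760=3270191625210510 | T(27,19)=107025546101760+19·6433839018750=229268487458010 | T(27,20)=6433839018750+20·290622864675=12246296312250 | T(27,21)=290622864675+21·9759104355=495564056130 | T(27,22)=9759104355+22·238929405=15015551265 | T(27,23)=238929405+23·4126200=333832005 | T(27,24)=4126200+24·47450=5265000
i=28: T(28,19)=3270191625210510+19·229268487458010=7626292886912700 | T(28,20)=229268487458010+20·12246296312250=474194413703010 | T(28,21)=12246296312250+21·495564056130=22653141490980 | T(28,22)=495564056130+22·15015551265=825906183960 | T(28,23)=15015551265+23·333832005=22693687380 | T(28,24)=333832005+24·5265000=460192005
i=29: T(29,20)=7626292886912700+20·474194413703010=17110181160972900 | T(29,21)=474194413703010+21·22653141490980=949910385013590 | T(29,22)=22653141490980+22·825906183960=40823077538100 | T(29,23)=825906183960+23·22693687380=1347860993700 | T(29,24)=22693687380+24·460192005=33738295500
i=30: T(30,21)=17110181160972900+21·949910385013590=37058299246258290 | T(30,22)=949910385013590+22·40823077538100=1848018090851790 | T(30,23)=40823077538100+23·1347860993700=71823880393200 | T(30,24)=1347860993700+24·33738295500=2157580085700
Read S(30,21) = 37058299246258290, S(30,22) = 1848018090851790, S(30,23) = 71823880393200, S(30,24) = 2157580085700.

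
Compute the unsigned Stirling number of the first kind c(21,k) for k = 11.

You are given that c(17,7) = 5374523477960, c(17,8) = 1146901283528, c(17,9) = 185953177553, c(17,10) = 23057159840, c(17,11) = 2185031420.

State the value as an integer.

@18  (18,8):1146901283528·17+5374523477960→24871845297936, (18,9):185953177553·17+1146901283528→4308105301929, (18,10):23057159840·17+185953177553→577924894833, (18,11):2185031420·17+23057159840→60202693980
@19  (19,9):4308105301929·18+24871845297936→102417740732658, (19,10):577924894833·18+4308105301929→14710753408923, (19,11):60202693980·18+577924894833→1661573386473
@20  (20,10):14710753408923·19+102417740732658→381922055502195, (20,11):1661573386473·19+14710753408923→46280647751910
@21  (21,11):46280647751910·20+381922055502195→1307535010540395
Read c(21,11) = 1307535010540395.

1307535010540395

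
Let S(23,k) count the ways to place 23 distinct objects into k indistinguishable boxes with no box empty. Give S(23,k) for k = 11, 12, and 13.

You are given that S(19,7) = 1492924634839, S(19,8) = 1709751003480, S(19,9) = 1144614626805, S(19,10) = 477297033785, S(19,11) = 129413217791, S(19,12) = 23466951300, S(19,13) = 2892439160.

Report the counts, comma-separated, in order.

4864251308951100, 1672162773483930, 401282560341390

i=20: T(20,8)=1492924634839+8·1709751003480=15170932662679 | T(20,9)=1709751003480+9·1144614626805=12011282644725 | T(20,10)=1144614626805+10·477297033785=5917584964655 | T(20,11)=477297033785+11·129413217791=1900842429486 | T(20,12)=129413217791+12·23466951300=411016633391 | T(20,13)=23466951300+13·2892439160=61068660380
i=21: T(21,9)=15170932662679+9·12011282644725=123272476465204 | T(21,10)=12011282644725+10·5917584964655=71187132291275 | T(21,11)=5917584964655+11·1900842429486=26826851689001 | T(21,12)=1900842429486+12·411016633391=6833042030178 | T(21,13)=411016633391+13·61068660380=1204909218331
i=22: T(22,10)=123272476465204+10·71187132291275=835143799377954 | T(22,11)=71187132291275+11·26826851689001=366282500870286 | T(22,12)=26826851689001+12·6833042030178=108823356051137 | T(22,13)=6833042030178+13·1204909218331=22496861868481
i=23: T(23,11)=835143799377954+11·366282500870286=4864251308951100 | T(23,12)=366282500870286+12·108823356051137=1672162773483930 | T(23,13)=108823356051137+13·22496861868481=401282560341390
Read S(23,11) = 4864251308951100, S(23,12) = 1672162773483930, S(23,13) = 401282560341390.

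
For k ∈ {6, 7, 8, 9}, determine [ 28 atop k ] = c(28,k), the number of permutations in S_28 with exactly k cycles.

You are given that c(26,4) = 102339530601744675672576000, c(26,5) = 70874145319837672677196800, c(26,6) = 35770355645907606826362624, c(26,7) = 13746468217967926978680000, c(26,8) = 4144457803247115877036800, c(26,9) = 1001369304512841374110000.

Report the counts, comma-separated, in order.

[27] T[27,5]:26*70874145319837672677196800+102339530601744675672576000=1945067308917524165279692800 · T[27,6]:26*35770355645907606826362624+70874145319837672677196800=1000903392113435450162625024 · T[27,7]:26*13746468217967926978680000+35770355645907606826362624=393178529313073708272042624 · T[27,8]:26*4144457803247115877036800+13746468217967926978680000=121502371102392939781636800 · T[27,9]:26*1001369304512841374110000+4144457803247115877036800=30180059720580991603896800
[28] T[28,6]:27*1000903392113435450162625024+1945067308917524165279692800=28969458895980281319670568448 · T[28,7]:27*393178529313073708272042624+1000903392113435450162625024=11616723683566425573507775872 · T[28,8]:27*121502371102392939781636800+393178529313073708272042624=3673742549077683082376236224 · T[28,9]:27*30180059720580991603896800+121502371102392939781636800=936363983558079713086850400
Read c(28,6) = 28969458895980281319670568448, c(28,7) = 11616723683566425573507775872, c(28,8) = 3673742549077683082376236224, c(28,9) = 936363983558079713086850400.

28969458895980281319670568448, 11616723683566425573507775872, 3673742549077683082376236224, 936363983558079713086850400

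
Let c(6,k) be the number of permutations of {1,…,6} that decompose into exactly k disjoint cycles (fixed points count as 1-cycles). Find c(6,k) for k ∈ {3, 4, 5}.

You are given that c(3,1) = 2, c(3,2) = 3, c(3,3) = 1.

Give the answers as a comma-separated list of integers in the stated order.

i=4: T(4,1)=0+3·2=6 | T(4,2)=2+3·3=11 | T(4,3)=3+3·1=6 | T(4,4)=1+3·0=1
i=5: T(5,2)=6+4·11=50 | T(5,3)=11+4·6=35 | T(5,4)=6+4·1=10 | T(5,5)=1+4·0=1
i=6: T(6,3)=50+5·35=225 | T(6,4)=35+5·10=85 | T(6,5)=10+5·1=15
Read c(6,3) = 225, c(6,4) = 85, c(6,5) = 15.

225, 85, 15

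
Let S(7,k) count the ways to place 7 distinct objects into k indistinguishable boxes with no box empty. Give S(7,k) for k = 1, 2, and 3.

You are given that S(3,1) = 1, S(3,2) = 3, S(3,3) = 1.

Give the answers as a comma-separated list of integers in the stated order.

1, 63, 301

i=4: T(4,1)=0+1·1=1 | T(4,2)=1+2·3=7 | T(4,3)=3+3·1=6
i=5: T(5,1)=0+1·1=1 | T(5,2)=1+2·7=15 | T(5,3)=7+3·6=25
i=6: T(6,1)=0+1·1=1 | T(6,2)=1+2·15=31 | T(6,3)=15+3·25=90
i=7: T(7,1)=0+1·1=1 | T(7,2)=1+2·31=63 | T(7,3)=31+3·90=301
Read S(7,1) = 1, S(7,2) = 63, S(7,3) = 301.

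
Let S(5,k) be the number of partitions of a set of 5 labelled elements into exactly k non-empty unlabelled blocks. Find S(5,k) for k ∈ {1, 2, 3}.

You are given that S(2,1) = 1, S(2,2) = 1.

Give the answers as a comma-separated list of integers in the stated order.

row 3: T[3][1]=1·1+0=1  T[3][2]=2·1+1=3  T[3][3]=3·0+1=1
row 4: T[4][1]=1·1+0=1  T[4][2]=2·3+1=7  T[4][3]=3·1+3=6
row 5: T[5][1]=1·1+0=1  T[5][2]=2·7+1=15  T[5][3]=3·6+7=25
Read S(5,1) = 1, S(5,2) = 15, S(5,3) = 25.

1, 15, 25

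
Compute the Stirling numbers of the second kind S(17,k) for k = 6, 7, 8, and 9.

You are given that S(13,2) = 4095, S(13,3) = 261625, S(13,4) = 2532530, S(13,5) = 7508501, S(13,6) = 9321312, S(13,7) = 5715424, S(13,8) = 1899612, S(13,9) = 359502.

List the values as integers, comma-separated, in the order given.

r14: T_14,3=3×261625+4095=788970; T_14,4=4×2532530+261625=10391745; T_14,5=5×7508501+2532530=40075035; T_14,6=6×9321312+7508501=63436373; T_14,7=7×5715424+9321312=49329280; T_14,8=8×1899612+5715424=20912320; T_14,9=9×359502+1899612=5135130
r15: T_15,4=4×10391745+788970=42355950; T_15,5=5×40075035+10391745=210766920; T_15,6=6×63436373+40075035=420693273; T_15,7=7×49329280+63436373=408741333; T_15,8=8×20912320+49329280=216627840; T_15,9=9×5135130+20912320=67128490
r16: T_16,5=5×210766920+42355950=1096190550; T_16,6=6×420693273+210766920=2734926558; T_16,7=7×408741333+420693273=3281882604; T_16,8=8×216627840+408741333=2141764053; T_16,9=9×67128490+216627840=820784250
r17: T_17,6=6×2734926558+1096190550=17505749898; T_17,7=7×3281882604+2734926558=25708104786; T_17,8=8×2141764053+3281882604=20415995028; T_17,9=9×820784250+2141764053=9528822303
Read S(17,6) = 17505749898, S(17,7) = 25708104786, S(17,8) = 20415995028, S(17,9) = 9528822303.

17505749898, 25708104786, 20415995028, 9528822303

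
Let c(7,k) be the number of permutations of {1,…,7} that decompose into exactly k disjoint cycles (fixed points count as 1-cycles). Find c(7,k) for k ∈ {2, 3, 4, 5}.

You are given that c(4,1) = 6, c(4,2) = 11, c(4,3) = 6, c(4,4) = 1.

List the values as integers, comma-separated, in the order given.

1764, 1624, 735, 175

i=5: T(5,1)=0+4·6=24 | T(5,2)=6+4·11=50 | T(5,3)=11+4·6=35 | T(5,4)=6+4·1=10 | T(5,5)=1+4·0=1
i=6: T(6,1)=0+5·24=120 | T(6,2)=24+5·50=274 | T(6,3)=50+5·35=225 | T(6,4)=35+5·10=85 | T(6,5)=10+5·1=15
i=7: T(7,2)=120+6·274=1764 | T(7,3)=274+6·225=1624 | T(7,4)=225+6·85=735 | T(7,5)=85+6·15=175
Read c(7,2) = 1764, c(7,3) = 1624, c(7,4) = 735, c(7,5) = 175.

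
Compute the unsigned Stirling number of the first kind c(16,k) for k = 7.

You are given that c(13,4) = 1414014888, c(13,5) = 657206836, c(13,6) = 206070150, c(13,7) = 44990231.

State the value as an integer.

272803210680

row 14: T[14][5]=13·657206836+1414014888=9957703756  T[14][6]=13·206070150+657206836=3336118786  T[14][7]=13·44990231+206070150=790943153
row 15: T[15][6]=14·3336118786+9957703756=56663366760  T[15][7]=14·790943153+3336118786=14409322928
row 16: T[16][7]=15·14409322928+56663366760=272803210680
Read c(16,7) = 272803210680.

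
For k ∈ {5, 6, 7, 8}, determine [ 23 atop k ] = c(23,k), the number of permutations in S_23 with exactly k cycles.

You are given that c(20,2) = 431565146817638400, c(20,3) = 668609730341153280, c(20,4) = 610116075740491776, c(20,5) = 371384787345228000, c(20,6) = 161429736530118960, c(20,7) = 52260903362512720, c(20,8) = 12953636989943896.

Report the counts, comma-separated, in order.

4280722865357147142912, 2021687376910682741568, 720308216440924653696, 199321978221066137360

@21  (21,3):668609730341153280·20+431565146817638400→13803759753640704000, (21,4):610116075740491776·20+668609730341153280→12870931245150988800, (21,5):371384787345228000·20+610116075740491776→8037811822645051776, (21,6):161429736530118960·20+371384787345228000→3599979517947607200, (21,7):52260903362512720·20+161429736530118960→1206647803780373360, (21,8):12953636989943896·20+52260903362512720→311333643161390640
@22  (22,4):12870931245150988800·21+13803759753640704000→284093315901811468800, (22,5):8037811822645051776·21+12870931245150988800→181664979520697076096, (22,6):3599979517947607200·21+8037811822645051776→83637381699544802976, (22,7):1206647803780373360·21+3599979517947607200→28939583397335447760, (22,8):311333643161390640·21+1206647803780373360→7744654310169576800
@23  (23,5):181664979520697076096·22+284093315901811468800→4280722865357147142912, (23,6):83637381699544802976·22+181664979520697076096→2021687376910682741568, (23,7):28939583397335447760·22+83637381699544802976→720308216440924653696, (23,8):7744654310169576800·22+28939583397335447760→199321978221066137360
Read c(23,5) = 4280722865357147142912, c(23,6) = 2021687376910682741568, c(23,7) = 720308216440924653696, c(23,8) = 199321978221066137360.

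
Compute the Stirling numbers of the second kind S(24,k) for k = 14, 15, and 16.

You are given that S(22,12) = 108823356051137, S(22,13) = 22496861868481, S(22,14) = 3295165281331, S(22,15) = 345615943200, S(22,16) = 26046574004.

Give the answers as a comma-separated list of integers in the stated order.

1362091021641000, 195820242247080, 20677182465555

i=23: T(23,13)=108823356051137+13·22496861868481=401282560341390 | T(23,14)=22496861868481+14·3295165281331=68629175807115 | T(23,15)=3295165281331+15·345615943200=8479404429331 | T(23,16)=345615943200+16·26046574004=762361127264
i=24: T(24,14)=401282560341390+14·68629175807115=1362091021641000 | T(24,15)=68629175807115+15·8479404429331=195820242247080 | T(24,16)=8479404429331+16·762361127264=20677182465555
Read S(24,14) = 1362091021641000, S(24,15) = 195820242247080, S(24,16) = 20677182465555.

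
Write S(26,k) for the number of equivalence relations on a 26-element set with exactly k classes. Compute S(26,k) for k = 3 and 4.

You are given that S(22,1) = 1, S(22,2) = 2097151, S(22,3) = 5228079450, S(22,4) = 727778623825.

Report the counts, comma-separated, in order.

i=23: T(23,1)=0+1·1=1 | T(23,2)=1+2·2097151=4194303 | T(23,3)=2097151+3·5228079450=15686335501 | T(23,4)=5228079450+4·727778623825=2916342574750
i=24: T(24,1)=0+1·1=1 | T(24,2)=1+2·4194303=8388607 | T(24,3)=4194303+3·15686335501=47063200806 | T(24,4)=15686335501+4·2916342574750=11681056634501
i=25: T(25,2)=1+2·8388607=16777215 | T(25,3)=8388607+3·47063200806=141197991025 | T(25,4)=47063200806+4·11681056634501=46771289738810
i=26: T(26,3)=16777215+3·141197991025=423610750290 | T(26,4)=141197991025+4·46771289738810=187226356946265
Read S(26,3) = 423610750290, S(26,4) = 187226356946265.

423610750290, 187226356946265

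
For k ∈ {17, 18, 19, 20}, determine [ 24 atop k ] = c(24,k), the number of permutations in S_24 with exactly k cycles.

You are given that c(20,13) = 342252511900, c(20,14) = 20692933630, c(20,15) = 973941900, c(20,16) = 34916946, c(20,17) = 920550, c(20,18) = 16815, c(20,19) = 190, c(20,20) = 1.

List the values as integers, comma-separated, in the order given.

6400590336096, 241276443496, 7234669596, 168423871

[21] T[21,14]:20*20692933630+342252511900=756111184500 · T[21,15]:20*973941900+20692933630=40171771630 · T[21,16]:20*34916946+973941900=1672280820 · T[21,17]:20*920550+34916946=53327946 · T[21,18]:20*16815+920550=1256850 · T[21,19]:20*190+16815=20615 · T[21,20]:20*1+190=210
[22] T[22,15]:21*40171771630+756111184500=1599718388730 · T[22,16]:21*1672280820+40171771630=75289668850 · T[22,17]:21*53327946+1672280820=2792167686 · T[22,18]:21*1256850+53327946=79721796 · T[22,19]:21*20615+1256850=1689765 · T[22,20]:21*210+20615=25025
[23] T[23,16]:22*75289668850+1599718388730=3256091103430 · T[23,17]:22*2792167686+75289668850=136717357942 · T[23,18]:22*79721796+2792167686=4546047198 · T[23,19]:22*1689765+79721796=116896626 · T[23,20]:22*25025+1689765=2240315
[24] T[24,17]:23*136717357942+3256091103430=6400590336096 · T[24,18]:23*4546047198+136717357942=241276443496 · T[24,19]:23*116896626+4546047198=7234669596 · T[24,20]:23*2240315+116896626=168423871
Read c(24,17) = 6400590336096, c(24,18) = 241276443496, c(24,19) = 7234669596, c(24,20) = 168423871.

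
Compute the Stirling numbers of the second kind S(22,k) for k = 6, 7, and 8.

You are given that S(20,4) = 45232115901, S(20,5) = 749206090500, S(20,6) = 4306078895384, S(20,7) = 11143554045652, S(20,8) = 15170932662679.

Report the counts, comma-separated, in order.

163305339345225, 602762379967440, 1142399079991620

row 21: T[21][5]=5·749206090500+45232115901=3791262568401  T[21][6]=6·4306078895384+749206090500=26585679462804  T[21][7]=7·11143554045652+4306078895384=82310957214948  T[21][8]=8·15170932662679+11143554045652=132511015347084
row 22: T[22][6]=6·26585679462804+3791262568401=163305339345225  T[22][7]=7·82310957214948+26585679462804=602762379967440  T[22][8]=8·132511015347084+82310957214948=1142399079991620
Read S(22,6) = 163305339345225, S(22,7) = 602762379967440, S(22,8) = 1142399079991620.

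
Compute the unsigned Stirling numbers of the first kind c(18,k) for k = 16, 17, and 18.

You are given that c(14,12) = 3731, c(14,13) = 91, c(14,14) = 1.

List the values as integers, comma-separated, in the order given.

10812, 153, 1

@15  (15,13):91·14+3731→5005, (15,14):1·14+91→105, (15,15):0·14+1→1
@16  (16,14):105·15+5005→6580, (16,15):1·15+105→120, (16,16):0·15+1→1
@17  (17,15):120·16+6580→8500, (17,16):1·16+120→136, (17,17):0·16+1→1
@18  (18,16):136·17+8500→10812, (18,17):1·17+136→153, (18,18):0·17+1→1
Read c(18,16) = 10812, c(18,17) = 153, c(18,18) = 1.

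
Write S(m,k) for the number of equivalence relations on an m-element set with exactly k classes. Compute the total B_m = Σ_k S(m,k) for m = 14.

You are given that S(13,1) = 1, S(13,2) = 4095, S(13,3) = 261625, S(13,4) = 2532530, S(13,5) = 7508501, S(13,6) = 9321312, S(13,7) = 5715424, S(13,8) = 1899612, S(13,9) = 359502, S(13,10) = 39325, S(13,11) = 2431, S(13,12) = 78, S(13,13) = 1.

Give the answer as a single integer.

190899322

i=14: T(14,1)=0+1·1=1 | T(14,2)=1+2·4095=8191 | T(14,3)=4095+3·261625=788970 | T(14,4)=261625+4·2532530=10391745 | T(14,5)=2532530+5·7508501=40075035 | T(14,6)=7508501+6·9321312=63436373 | T(14,7)=9321312+7·5715424=49329280 | T(14,8)=5715424+8·1899612=20912320 | T(14,9)=1899612+9·359502=5135130 | T(14,10)=359502+10·39325=752752 | T(14,11)=39325+11·2431=66066 | T(14,12)=2431+12·78=3367 | T(14,13)=78+13·1=91 | T(14,14)=1+14·0=1
B_14 = ΣS(14,k) = 1+8191+788970+10391745+40075035+63436373+49329280+20912320+5135130+752752+66066+3367+91+1 = 190899322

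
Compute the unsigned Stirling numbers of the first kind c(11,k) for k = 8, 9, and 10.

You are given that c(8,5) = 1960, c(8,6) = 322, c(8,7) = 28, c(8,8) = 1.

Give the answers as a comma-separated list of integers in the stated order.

@9  (9,6):322·8+1960→4536, (9,7):28·8+322→546, (9,8):1·8+28→36, (9,9):0·8+1→1
@10  (10,7):546·9+4536→9450, (10,8):36·9+546→870, (10,9):1·9+36→45, (10,10):0·9+1→1
@11  (11,8):870·10+9450→18150, (11,9):45·10+870→1320, (11,10):1·10+45→55
Read c(11,8) = 18150, c(11,9) = 1320, c(11,10) = 55.

18150, 1320, 55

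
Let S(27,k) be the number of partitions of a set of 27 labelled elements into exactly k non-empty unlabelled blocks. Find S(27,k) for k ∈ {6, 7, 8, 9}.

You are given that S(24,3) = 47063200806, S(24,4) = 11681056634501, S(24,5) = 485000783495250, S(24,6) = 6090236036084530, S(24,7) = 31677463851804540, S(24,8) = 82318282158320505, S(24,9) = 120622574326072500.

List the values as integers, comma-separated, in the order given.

r25: T_25,4=4×11681056634501+47063200806=46771289738810; T_25,5=5×485000783495250+11681056634501=2436684974110751; T_25,6=6×6090236036084530+485000783495250=37026417000002430; T_25,7=7×31677463851804540+6090236036084530=227832482998716310; T_25,8=8×82318282158320505+31677463851804540=690223721118368580; T_25,9=9×120622574326072500+82318282158320505=1167921451092973005
r26: T_26,5=5×2436684974110751+46771289738810=12230196160292565; T_26,6=6×37026417000002430+2436684974110751=224595186974125331; T_26,7=7×227832482998716310+37026417000002430=1631853797991016600; T_26,8=8×690223721118368580+227832482998716310=5749622251945664950; T_26,9=9×1167921451092973005+690223721118368580=11201516780955125625
r27: T_27,6=6×224595186974125331+12230196160292565=1359801318005044551; T_27,7=7×1631853797991016600+224595186974125331=11647571772911241531; T_27,8=8×5749622251945664950+1631853797991016600=47628831813556336200; T_27,9=9×11201516780955125625+5749622251945664950=106563273280541795575
Read S(27,6) = 1359801318005044551, S(27,7) = 11647571772911241531, S(27,8) = 47628831813556336200, S(27,9) = 106563273280541795575.

1359801318005044551, 11647571772911241531, 47628831813556336200, 106563273280541795575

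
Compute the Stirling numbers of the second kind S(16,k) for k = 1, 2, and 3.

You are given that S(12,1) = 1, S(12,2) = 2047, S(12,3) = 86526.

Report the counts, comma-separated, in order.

i=13: T(13,1)=0+1·1=1 | T(13,2)=1+2·2047=4095 | T(13,3)=2047+3·86526=261625
i=14: T(14,1)=0+1·1=1 | T(14,2)=1+2·4095=8191 | T(14,3)=4095+3·261625=788970
i=15: T(15,1)=0+1·1=1 | T(15,2)=1+2·8191=16383 | T(15,3)=8191+3·788970=2375101
i=16: T(16,1)=0+1·1=1 | T(16,2)=1+2·16383=32767 | T(16,3)=16383+3·2375101=7141686
Read S(16,1) = 1, S(16,2) = 32767, S(16,3) = 7141686.

1, 32767, 7141686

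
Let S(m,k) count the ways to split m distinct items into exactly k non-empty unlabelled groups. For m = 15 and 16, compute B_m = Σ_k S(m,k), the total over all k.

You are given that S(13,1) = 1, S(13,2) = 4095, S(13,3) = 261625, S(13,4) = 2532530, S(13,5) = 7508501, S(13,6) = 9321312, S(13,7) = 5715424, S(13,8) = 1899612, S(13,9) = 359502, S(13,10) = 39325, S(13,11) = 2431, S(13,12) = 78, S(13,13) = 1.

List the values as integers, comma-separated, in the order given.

1382958545, 10480142147

[14] T[14,1]:1*1+0=1 · T[14,2]:2*4095+1=8191 · T[14,3]:3*261625+4095=788970 · T[14,4]:4*2532530+261625=10391745 · T[14,5]:5*7508501+2532530=40075035 · T[14,6]:6*9321312+7508501=63436373 · T[14,7]:7*5715424+9321312=49329280 · T[14,8]:8*1899612+5715424=20912320 · T[14,9]:9*359502+1899612=5135130 · T[14,10]:10*39325+359502=752752 · T[14,11]:11*2431+39325=66066 · T[14,12]:12*78+2431=3367 · T[14,13]:13*1+78=91 · T[14,14]:14*0+1=1
[15] T[15,1]:1*1+0=1 · T[15,2]:2*8191+1=16383 · T[15,3]:3*788970+8191=2375101 · T[15,4]:4*10391745+788970=42355950 · T[15,5]:5*40075035+10391745=210766920 · T[15,6]:6*63436373+40075035=420693273 · T[15,7]:7*49329280+63436373=408741333 · T[15,8]:8*20912320+49329280=216627840 · T[15,9]:9*5135130+20912320=67128490 · T[15,10]:10*752752+5135130=12662650 · T[15,11]:11*66066+752752=1479478 · T[15,12]:12*3367+66066=106470 · T[15,13]:13*91+3367=4550 · T[15,14]:14*1+91=105 · T[15,15]:15*0+1=1
[16] T[16,1]:1*1+0=1 · T[16,2]:2*16383+1=32767 · T[16,3]:3*2375101+16383=7141686 · T[16,4]:4*42355950+2375101=171798901 · T[16,5]:5*210766920+42355950=1096190550 · T[16,6]:6*420693273+210766920=2734926558 · T[16,7]:7*408741333+420693273=3281882604 · T[16,8]:8*216627840+408741333=2141764053 · T[16,9]:9*67128490+216627840=820784250 · T[16,10]:10*12662650+67128490=193754990 · T[16,11]:11*1479478+12662650=28936908 · T[16,12]:12*106470+1479478=2757118 · T[16,13]:13*4550+106470=165620 · T[16,14]:14*105+4550=6020 · T[16,15]:15*1+105=120 · T[16,16]:16*0+1=1
B_15 = ΣS(15,k) = 1+16383+2375101+42355950+210766920+420693273+408741333+216627840+67128490+12662650+1479478+106470+4550+105+1 = 1382958545
B_16 = ΣS(16,k) = 1+32767+7141686+171798901+1096190550+2734926558+3281882604+2141764053+820784250+193754990+28936908+2757118+165620+6020+120+1 = 10480142147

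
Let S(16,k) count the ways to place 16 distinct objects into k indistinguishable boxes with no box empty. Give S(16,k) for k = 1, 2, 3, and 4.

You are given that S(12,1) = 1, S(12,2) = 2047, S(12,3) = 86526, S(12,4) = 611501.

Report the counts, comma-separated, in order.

1, 32767, 7141686, 171798901

@13  (13,1):1·1+0→1, (13,2):2047·2+1→4095, (13,3):86526·3+2047→261625, (13,4):611501·4+86526→2532530
@14  (14,1):1·1+0→1, (14,2):4095·2+1→8191, (14,3):261625·3+4095→788970, (14,4):2532530·4+261625→10391745
@15  (15,1):1·1+0→1, (15,2):8191·2+1→16383, (15,3):788970·3+8191→2375101, (15,4):10391745·4+788970→42355950
@16  (16,1):1·1+0→1, (16,2):16383·2+1→32767, (16,3):2375101·3+16383→7141686, (16,4):42355950·4+2375101→171798901
Read S(16,1) = 1, S(16,2) = 32767, S(16,3) = 7141686, S(16,4) = 171798901.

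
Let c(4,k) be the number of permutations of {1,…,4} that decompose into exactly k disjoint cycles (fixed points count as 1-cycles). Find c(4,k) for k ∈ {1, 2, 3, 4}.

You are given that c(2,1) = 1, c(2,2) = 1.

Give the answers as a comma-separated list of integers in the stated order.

6, 11, 6, 1

r3: T_3,1=2×1+0=2; T_3,2=2×1+1=3; T_3,3=2×0+1=1
r4: T_4,1=3×2+0=6; T_4,2=3×3+2=11; T_4,3=3×1+3=6; T_4,4=3×0+1=1
Read c(4,1) = 6, c(4,2) = 11, c(4,3) = 6, c(4,4) = 1.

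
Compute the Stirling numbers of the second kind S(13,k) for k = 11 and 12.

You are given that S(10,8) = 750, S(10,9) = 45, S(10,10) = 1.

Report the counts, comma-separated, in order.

2431, 78

i=11: T(11,9)=750+9·45=1155 | T(11,10)=45+10·1=55 | T(11,11)=1+11·0=1
i=12: T(12,10)=1155+10·55=1705 | T(12,11)=55+11·1=66 | T(12,12)=1+12·0=1
i=13: T(13,11)=1705+11·66=2431 | T(13,12)=66+12·1=78
Read S(13,11) = 2431, S(13,12) = 78.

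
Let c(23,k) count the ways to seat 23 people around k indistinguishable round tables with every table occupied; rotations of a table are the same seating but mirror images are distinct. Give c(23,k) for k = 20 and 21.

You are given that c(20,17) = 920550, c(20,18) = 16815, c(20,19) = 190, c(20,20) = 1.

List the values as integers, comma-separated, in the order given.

2240315, 30107

@21  (21,18):16815·20+920550→1256850, (21,19):190·20+16815→20615, (21,20):1·20+190→210, (21,21):0·20+1→1
@22  (22,19):20615·21+1256850→1689765, (22,20):210·21+20615→25025, (22,21):1·21+210→231
@23  (23,20):25025·22+1689765→2240315, (23,21):231·22+25025→30107
Read c(23,20) = 2240315, c(23,21) = 30107.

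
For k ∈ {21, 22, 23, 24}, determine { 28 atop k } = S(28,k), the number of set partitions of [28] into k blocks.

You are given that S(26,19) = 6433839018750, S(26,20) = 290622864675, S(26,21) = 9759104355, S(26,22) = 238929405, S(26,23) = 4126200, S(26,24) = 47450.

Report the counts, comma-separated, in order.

22653141490980, 825906183960, 22693687380, 460192005

r27: T_27,20=20×290622864675+6433839018750=12246296312250; T_27,21=21×9759104355+290622864675=495564056130; T_27,22=22×238929405+9759104355=15015551265; T_27,23=23×4126200+238929405=333832005; T_27,24=24×47450+4126200=5265000
r28: T_28,21=21×495564056130+12246296312250=22653141490980; T_28,22=22×15015551265+495564056130=825906183960; T_28,23=23×333832005+15015551265=22693687380; T_28,24=24×5265000+333832005=460192005
Read S(28,21) = 22653141490980, S(28,22) = 825906183960, S(28,23) = 22693687380, S(28,24) = 460192005.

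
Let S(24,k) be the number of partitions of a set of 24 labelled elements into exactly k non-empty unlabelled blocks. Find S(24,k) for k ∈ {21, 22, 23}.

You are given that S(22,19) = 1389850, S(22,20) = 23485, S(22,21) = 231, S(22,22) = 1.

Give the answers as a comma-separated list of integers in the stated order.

i=23: T(23,20)=1389850+20·23485=1859550 | T(23,21)=23485+21·231=28336 | T(23,22)=231+22·1=253 | T(23,23)=1+23·0=1
i=24: T(24,21)=1859550+21·28336=2454606 | T(24,22)=28336+22·253=33902 | T(24,23)=253+23·1=276
Read S(24,21) = 2454606, S(24,22) = 33902, S(24,23) = 276.

2454606, 33902, 276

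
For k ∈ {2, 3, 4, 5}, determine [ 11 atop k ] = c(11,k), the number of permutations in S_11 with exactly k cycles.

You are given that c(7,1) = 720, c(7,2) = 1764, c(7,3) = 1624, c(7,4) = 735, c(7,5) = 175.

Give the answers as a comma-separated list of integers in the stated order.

r8: T_8,1=7×720+0=5040; T_8,2=7×1764+720=13068; T_8,3=7×1624+1764=13132; T_8,4=7×735+1624=6769; T_8,5=7×175+735=1960
r9: T_9,1=8×5040+0=40320; T_9,2=8×13068+5040=109584; T_9,3=8×13132+13068=118124; T_9,4=8×6769+13132=67284; T_9,5=8×1960+6769=22449
r10: T_10,1=9×40320+0=362880; T_10,2=9×109584+40320=1026576; T_10,3=9×118124+109584=1172700; T_10,4=9×67284+118124=723680; T_10,5=9×22449+67284=269325
r11: T_11,2=10×1026576+362880=10628640; T_11,3=10×1172700+1026576=12753576; T_11,4=10×723680+1172700=8409500; T_11,5=10×269325+723680=3416930
Read c(11,2) = 10628640, c(11,3) = 12753576, c(11,4) = 8409500, c(11,5) = 3416930.

10628640, 12753576, 8409500, 3416930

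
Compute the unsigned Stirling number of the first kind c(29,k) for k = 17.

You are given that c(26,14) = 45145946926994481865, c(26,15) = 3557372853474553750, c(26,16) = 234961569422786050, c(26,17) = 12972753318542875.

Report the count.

1101911578045922391915

[27] T[27,15]:26*3557372853474553750+45145946926994481865=137637641117332879365 · T[27,16]:26*234961569422786050+3557372853474553750=9666373658466991050 · T[27,17]:26*12972753318542875+234961569422786050=572253155704900800
[28] T[28,16]:27*9666373658466991050+137637641117332879365=398629729895941637715 · T[28,17]:27*572253155704900800+9666373658466991050=25117208862499312650
[29] T[29,17]:28*25117208862499312650+398629729895941637715=1101911578045922391915
Read c(29,17) = 1101911578045922391915.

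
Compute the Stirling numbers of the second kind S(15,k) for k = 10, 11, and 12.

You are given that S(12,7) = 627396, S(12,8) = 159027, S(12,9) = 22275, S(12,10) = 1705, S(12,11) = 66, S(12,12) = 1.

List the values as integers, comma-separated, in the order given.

i=13: T(13,8)=627396+8·159027=1899612 | T(13,9)=159027+9·22275=359502 | T(13,10)=22275+10·1705=39325 | T(13,11)=1705+11·66=2431 | T(13,12)=66+12·1=78
i=14: T(14,9)=1899612+9·359502=5135130 | T(14,10)=359502+10·39325=752752 | T(14,11)=39325+11·2431=66066 | T(14,12)=2431+12·78=3367
i=15: T(15,10)=5135130+10·752752=12662650 | T(15,11)=752752+11·66066=1479478 | T(15,12)=66066+12·3367=106470
Read S(15,10) = 12662650, S(15,11) = 1479478, S(15,12) = 106470.

12662650, 1479478, 106470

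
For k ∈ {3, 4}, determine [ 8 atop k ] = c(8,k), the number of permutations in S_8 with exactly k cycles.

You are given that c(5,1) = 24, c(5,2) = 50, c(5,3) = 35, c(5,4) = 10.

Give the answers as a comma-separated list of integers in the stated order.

r6: T_6,1=5×24+0=120; T_6,2=5×50+24=274; T_6,3=5×35+50=225; T_6,4=5×10+35=85
r7: T_7,2=6×274+120=1764; T_7,3=6×225+274=1624; T_7,4=6×85+225=735
r8: T_8,3=7×1624+1764=13132; T_8,4=7×735+1624=6769
Read c(8,3) = 13132, c(8,4) = 6769.

13132, 6769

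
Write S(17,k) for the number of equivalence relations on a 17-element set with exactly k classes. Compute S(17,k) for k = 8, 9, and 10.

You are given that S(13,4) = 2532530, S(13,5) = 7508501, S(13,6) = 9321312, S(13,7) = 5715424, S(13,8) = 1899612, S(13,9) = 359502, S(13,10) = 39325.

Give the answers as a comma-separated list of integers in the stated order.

@14  (14,5):7508501·5+2532530→40075035, (14,6):9321312·6+7508501→63436373, (14,7):5715424·7+9321312→49329280, (14,8):1899612·8+5715424→20912320, (14,9):359502·9+1899612→5135130, (14,10):39325·10+359502→752752
@15  (15,6):63436373·6+40075035→420693273, (15,7):49329280·7+63436373→408741333, (15,8):20912320·8+49329280→216627840, (15,9):5135130·9+20912320→67128490, (15,10):752752·10+5135130→12662650
@16  (16,7):408741333·7+420693273→3281882604, (16,8):216627840·8+408741333→2141764053, (16,9):67128490·9+216627840→820784250, (16,10):12662650·10+67128490→193754990
@17  (17,8):2141764053·8+3281882604→20415995028, (17,9):820784250·9+2141764053→9528822303, (17,10):193754990·10+820784250→2758334150
Read S(17,8) = 20415995028, S(17,9) = 9528822303, S(17,10) = 2758334150.

20415995028, 9528822303, 2758334150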